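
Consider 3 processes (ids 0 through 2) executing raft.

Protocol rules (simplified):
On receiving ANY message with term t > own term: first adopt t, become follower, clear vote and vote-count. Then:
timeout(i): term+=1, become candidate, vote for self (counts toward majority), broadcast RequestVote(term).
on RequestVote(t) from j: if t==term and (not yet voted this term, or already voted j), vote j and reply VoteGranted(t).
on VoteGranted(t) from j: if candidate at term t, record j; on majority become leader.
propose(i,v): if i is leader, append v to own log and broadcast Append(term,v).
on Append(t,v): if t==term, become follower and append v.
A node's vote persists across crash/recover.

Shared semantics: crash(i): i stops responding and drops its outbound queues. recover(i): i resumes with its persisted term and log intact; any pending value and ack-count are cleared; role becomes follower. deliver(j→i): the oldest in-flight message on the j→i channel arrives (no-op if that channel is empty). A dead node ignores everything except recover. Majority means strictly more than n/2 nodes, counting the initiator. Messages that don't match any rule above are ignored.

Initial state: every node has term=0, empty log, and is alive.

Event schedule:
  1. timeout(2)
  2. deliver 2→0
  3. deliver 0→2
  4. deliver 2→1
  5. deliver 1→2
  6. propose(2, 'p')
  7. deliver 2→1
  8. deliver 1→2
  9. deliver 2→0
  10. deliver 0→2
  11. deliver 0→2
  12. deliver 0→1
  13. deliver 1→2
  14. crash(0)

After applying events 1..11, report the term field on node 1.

1

step 1 timeout(2): 2={cand,t=1,log=-}
step 2 deliver 2→0: 0={foll,t=1,log=-}
step 3 deliver 0→2: 2={lead,t=1,log=-}
step 4 deliver 2→1: 1={foll,t=1,log=-}
step 5 deliver 1→2: —
step 6 propose(2,'p'): 2={lead,t=1,log=p}
step 7 deliver 2→1: 1={foll,t=1,log=p}
step 8 deliver 1→2: —
step 9 deliver 2→0: 0={foll,t=1,log=p}
step 10 deliver 0→2: —
step 11 deliver 0→2: —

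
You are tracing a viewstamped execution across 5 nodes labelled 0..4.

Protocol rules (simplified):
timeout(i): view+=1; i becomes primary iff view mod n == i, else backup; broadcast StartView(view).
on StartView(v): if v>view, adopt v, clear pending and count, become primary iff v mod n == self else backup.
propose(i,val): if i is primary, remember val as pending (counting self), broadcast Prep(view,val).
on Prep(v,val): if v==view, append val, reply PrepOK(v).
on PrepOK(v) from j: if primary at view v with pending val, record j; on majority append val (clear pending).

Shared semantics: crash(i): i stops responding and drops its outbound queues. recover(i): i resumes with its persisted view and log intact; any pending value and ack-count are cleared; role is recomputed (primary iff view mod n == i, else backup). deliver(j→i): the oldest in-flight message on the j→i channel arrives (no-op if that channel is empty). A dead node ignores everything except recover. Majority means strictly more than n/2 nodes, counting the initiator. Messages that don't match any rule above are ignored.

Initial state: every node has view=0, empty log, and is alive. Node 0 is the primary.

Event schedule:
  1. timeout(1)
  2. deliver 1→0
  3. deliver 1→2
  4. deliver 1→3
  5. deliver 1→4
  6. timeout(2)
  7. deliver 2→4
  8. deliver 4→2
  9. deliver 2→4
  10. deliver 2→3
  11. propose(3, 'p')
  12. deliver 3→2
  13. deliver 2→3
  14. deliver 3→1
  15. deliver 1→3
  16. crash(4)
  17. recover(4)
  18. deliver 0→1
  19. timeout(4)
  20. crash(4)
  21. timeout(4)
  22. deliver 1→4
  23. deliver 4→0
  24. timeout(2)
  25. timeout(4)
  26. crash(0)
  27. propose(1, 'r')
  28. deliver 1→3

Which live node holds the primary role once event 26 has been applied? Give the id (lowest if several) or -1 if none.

step 1 timeout(1): 1={prim,v=1,log=-}
step 2 deliver 1→0: 0={back,v=1,log=-}
step 3 deliver 1→2: 2={back,v=1,log=-}
step 4 deliver 1→3: 3={back,v=1,log=-}
step 5 deliver 1→4: 4={back,v=1,log=-}
step 6 timeout(2): 2={prim,v=2,log=-}
step 7 deliver 2→4: 4={back,v=2,log=-}
step 8 deliver 4→2: —
step 9 deliver 2→4: —
step 10 deliver 2→3: 3={back,v=2,log=-}
step 11 propose(3,'p'): —
step 12 deliver 3→2: —
step 13 deliver 2→3: —
step 14 deliver 3→1: —
step 15 deliver 1→3: —
step 16 crash(4): 4={✗back,v=2,log=-}
step 17 recover(4): 4={back,v=2,log=-}
step 18 deliver 0→1: —
step 19 timeout(4): 4={back,v=3,log=-}
step 20 crash(4): 4={✗back,v=3,log=-}
step 21 timeout(4): —
step 22 deliver 1→4: —
step 23 deliver 4→0: —
step 24 timeout(2): 2={back,v=3,log=-}
step 25 timeout(4): —
step 26 crash(0): 0={✗back,v=1,log=-}

1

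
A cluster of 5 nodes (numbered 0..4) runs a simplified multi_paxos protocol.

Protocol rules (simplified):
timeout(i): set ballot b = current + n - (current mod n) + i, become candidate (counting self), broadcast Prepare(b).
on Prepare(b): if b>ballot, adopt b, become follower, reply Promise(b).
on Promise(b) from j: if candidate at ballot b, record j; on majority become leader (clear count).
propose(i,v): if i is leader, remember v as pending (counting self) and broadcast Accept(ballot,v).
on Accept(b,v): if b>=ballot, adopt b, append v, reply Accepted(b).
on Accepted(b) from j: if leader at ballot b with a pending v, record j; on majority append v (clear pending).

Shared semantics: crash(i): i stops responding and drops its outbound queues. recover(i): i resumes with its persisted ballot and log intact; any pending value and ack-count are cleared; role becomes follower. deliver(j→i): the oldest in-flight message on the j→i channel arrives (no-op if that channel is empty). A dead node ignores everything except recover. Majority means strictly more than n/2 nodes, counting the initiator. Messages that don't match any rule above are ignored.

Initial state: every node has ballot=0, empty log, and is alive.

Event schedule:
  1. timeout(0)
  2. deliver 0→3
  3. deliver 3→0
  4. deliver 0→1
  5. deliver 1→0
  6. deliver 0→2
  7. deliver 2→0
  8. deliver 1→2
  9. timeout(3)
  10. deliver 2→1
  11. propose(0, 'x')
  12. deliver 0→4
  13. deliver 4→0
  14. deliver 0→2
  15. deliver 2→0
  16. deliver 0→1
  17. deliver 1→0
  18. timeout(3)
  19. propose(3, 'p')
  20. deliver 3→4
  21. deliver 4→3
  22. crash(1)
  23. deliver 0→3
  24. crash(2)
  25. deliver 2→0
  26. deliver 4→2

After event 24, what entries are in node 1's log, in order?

x

[1] timeout(0) → N0(cand b5 [-])
[2] deliver 0→3 → N3(foll b5 [-])
[3] deliver 3→0 → ∅
[4] deliver 0→1 → N1(foll b5 [-])
[5] deliver 1→0 → N0(lead b5 [-])
[6] deliver 0→2 → N2(foll b5 [-])
[7] deliver 2→0 → ∅
[8] deliver 1→2 → ∅
[9] timeout(3) → N3(cand b13 [-])
[10] deliver 2→1 → ∅
[11] propose(0,'x') → ∅
[12] deliver 0→4 → N4(foll b5 [-])
[13] deliver 4→0 → ∅
[14] deliver 0→2 → N2(foll b5 [x])
[15] deliver 2→0 → ∅
[16] deliver 0→1 → N1(foll b5 [x])
[17] deliver 1→0 → N0(lead b5 [x])
[18] timeout(3) → N3(cand b18 [-])
[19] propose(3,'p') → ∅
[20] deliver 3→4 → N4(foll b13 [-])
[21] deliver 4→3 → ∅
[22] crash(1) → N1(✗foll b5 [x])
[23] deliver 0→3 → ∅
[24] crash(2) → N2(✗foll b5 [x])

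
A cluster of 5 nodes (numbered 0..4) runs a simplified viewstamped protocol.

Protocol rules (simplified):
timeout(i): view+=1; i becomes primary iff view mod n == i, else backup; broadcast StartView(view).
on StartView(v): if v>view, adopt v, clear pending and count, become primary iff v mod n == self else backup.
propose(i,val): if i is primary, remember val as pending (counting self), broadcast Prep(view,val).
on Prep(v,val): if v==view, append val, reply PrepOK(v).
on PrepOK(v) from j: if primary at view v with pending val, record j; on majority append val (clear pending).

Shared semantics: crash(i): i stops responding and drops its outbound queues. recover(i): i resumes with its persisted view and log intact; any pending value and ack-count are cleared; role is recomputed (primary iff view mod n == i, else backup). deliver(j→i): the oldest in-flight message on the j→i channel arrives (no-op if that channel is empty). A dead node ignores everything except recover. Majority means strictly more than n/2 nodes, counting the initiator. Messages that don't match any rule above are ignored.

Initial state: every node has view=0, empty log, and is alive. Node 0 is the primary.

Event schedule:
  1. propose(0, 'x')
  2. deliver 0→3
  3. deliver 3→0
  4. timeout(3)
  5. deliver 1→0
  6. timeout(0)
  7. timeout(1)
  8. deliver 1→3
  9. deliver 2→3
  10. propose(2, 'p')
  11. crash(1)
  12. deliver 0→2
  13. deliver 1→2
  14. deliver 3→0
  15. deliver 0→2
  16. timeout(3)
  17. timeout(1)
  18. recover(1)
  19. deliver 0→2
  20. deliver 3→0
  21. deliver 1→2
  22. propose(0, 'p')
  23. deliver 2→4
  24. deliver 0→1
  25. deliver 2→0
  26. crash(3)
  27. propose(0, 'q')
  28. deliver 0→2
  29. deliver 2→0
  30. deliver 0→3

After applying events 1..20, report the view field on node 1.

1

[1] propose(0,'x') → ∅
[2] deliver 0→3 → N3(back v0 [x])
[3] deliver 3→0 → ∅
[4] timeout(3) → N3(back v1 [x])
[5] deliver 1→0 → ∅
[6] timeout(0) → N0(back v1 [-])
[7] timeout(1) → N1(prim v1 [-])
[8] deliver 1→3 → ∅
[9] deliver 2→3 → ∅
[10] propose(2,'p') → ∅
[11] crash(1) → N1(✗prim v1 [-])
[12] deliver 0→2 → N2(back v0 [x])
[13] deliver 1→2 → ∅
[14] deliver 3→0 → ∅
[15] deliver 0→2 → N2(back v1 [x])
[16] timeout(3) → N3(back v2 [x])
[17] timeout(1) → ∅
[18] recover(1) → N1(prim v1 [-])
[19] deliver 0→2 → ∅
[20] deliver 3→0 → N0(back v2 [-])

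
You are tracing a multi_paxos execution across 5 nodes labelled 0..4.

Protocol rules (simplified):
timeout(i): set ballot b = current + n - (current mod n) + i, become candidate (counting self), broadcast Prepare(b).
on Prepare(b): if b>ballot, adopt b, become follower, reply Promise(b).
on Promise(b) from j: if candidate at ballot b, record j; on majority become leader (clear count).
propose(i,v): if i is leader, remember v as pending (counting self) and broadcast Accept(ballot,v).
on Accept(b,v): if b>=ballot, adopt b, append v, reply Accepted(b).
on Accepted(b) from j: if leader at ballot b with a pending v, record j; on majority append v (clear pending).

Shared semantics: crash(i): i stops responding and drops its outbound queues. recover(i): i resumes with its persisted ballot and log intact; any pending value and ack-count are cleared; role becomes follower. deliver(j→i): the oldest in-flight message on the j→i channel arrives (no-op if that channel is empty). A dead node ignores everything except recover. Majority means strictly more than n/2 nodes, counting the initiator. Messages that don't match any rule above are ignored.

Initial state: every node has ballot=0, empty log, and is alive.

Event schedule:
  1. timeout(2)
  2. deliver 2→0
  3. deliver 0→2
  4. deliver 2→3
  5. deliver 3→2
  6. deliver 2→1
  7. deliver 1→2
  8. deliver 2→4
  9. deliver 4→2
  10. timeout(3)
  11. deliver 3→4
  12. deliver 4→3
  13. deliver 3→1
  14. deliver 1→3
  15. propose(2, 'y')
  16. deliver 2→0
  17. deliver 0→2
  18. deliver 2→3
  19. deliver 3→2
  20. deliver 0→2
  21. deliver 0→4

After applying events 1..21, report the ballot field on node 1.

13

e1 timeout(2): 2[cand,b=7,-]
e2 deliver 2→0: 0[foll,b=7,-]
e3 deliver 0→2: ·
e4 deliver 2→3: 3[foll,b=7,-]
e5 deliver 3→2: 2[lead,b=7,-]
e6 deliver 2→1: 1[foll,b=7,-]
e7 deliver 1→2: ·
e8 deliver 2→4: 4[foll,b=7,-]
e9 deliver 4→2: ·
e10 timeout(3): 3[cand,b=13,-]
e11 deliver 3→4: 4[foll,b=13,-]
e12 deliver 4→3: ·
e13 deliver 3→1: 1[foll,b=13,-]
e14 deliver 1→3: 3[lead,b=13,-]
e15 propose(2,'y'): ·
e16 deliver 2→0: 0[foll,b=7,y]
e17 deliver 0→2: ·
e18 deliver 2→3: ·
e19 deliver 3→2: 2[foll,b=13,-]
e20 deliver 0→2: ·
e21 deliver 0→4: ·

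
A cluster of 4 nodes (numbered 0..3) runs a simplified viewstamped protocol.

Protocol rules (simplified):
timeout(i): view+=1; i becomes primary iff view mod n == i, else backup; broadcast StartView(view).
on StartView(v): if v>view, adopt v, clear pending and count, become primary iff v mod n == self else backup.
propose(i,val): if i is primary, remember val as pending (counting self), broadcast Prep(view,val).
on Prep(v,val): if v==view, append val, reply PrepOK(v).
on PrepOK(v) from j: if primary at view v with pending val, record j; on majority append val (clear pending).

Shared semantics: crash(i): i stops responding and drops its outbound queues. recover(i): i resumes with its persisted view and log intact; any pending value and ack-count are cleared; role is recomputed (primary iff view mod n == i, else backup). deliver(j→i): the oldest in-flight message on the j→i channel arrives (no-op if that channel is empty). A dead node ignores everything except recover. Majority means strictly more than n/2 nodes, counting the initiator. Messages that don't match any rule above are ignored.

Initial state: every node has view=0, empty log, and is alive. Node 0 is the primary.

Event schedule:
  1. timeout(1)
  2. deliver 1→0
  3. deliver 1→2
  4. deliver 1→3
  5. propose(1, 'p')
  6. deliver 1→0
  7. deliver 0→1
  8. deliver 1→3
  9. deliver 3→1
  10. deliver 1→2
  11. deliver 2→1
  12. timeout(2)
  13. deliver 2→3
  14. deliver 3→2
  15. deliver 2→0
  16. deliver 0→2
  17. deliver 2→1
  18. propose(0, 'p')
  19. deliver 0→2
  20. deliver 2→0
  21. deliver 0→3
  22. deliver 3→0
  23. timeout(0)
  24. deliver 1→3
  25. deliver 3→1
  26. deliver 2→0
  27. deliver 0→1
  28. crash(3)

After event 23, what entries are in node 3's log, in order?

p

step 1 timeout(1): 1={prim,v=1,log=-}
step 2 deliver 1→0: 0={back,v=1,log=-}
step 3 deliver 1→2: 2={back,v=1,log=-}
step 4 deliver 1→3: 3={back,v=1,log=-}
step 5 propose(1,'p'): —
step 6 deliver 1→0: 0={back,v=1,log=p}
step 7 deliver 0→1: —
step 8 deliver 1→3: 3={back,v=1,log=p}
step 9 deliver 3→1: 1={prim,v=1,log=p}
step 10 deliver 1→2: 2={back,v=1,log=p}
step 11 deliver 2→1: —
step 12 timeout(2): 2={prim,v=2,log=p}
step 13 deliver 2→3: 3={back,v=2,log=p}
step 14 deliver 3→2: —
step 15 deliver 2→0: 0={back,v=2,log=p}
step 16 deliver 0→2: —
step 17 deliver 2→1: 1={back,v=2,log=p}
step 18 propose(0,'p'): —
step 19 deliver 0→2: —
step 20 deliver 2→0: —
step 21 deliver 0→3: —
step 22 deliver 3→0: —
step 23 timeout(0): 0={back,v=3,log=p}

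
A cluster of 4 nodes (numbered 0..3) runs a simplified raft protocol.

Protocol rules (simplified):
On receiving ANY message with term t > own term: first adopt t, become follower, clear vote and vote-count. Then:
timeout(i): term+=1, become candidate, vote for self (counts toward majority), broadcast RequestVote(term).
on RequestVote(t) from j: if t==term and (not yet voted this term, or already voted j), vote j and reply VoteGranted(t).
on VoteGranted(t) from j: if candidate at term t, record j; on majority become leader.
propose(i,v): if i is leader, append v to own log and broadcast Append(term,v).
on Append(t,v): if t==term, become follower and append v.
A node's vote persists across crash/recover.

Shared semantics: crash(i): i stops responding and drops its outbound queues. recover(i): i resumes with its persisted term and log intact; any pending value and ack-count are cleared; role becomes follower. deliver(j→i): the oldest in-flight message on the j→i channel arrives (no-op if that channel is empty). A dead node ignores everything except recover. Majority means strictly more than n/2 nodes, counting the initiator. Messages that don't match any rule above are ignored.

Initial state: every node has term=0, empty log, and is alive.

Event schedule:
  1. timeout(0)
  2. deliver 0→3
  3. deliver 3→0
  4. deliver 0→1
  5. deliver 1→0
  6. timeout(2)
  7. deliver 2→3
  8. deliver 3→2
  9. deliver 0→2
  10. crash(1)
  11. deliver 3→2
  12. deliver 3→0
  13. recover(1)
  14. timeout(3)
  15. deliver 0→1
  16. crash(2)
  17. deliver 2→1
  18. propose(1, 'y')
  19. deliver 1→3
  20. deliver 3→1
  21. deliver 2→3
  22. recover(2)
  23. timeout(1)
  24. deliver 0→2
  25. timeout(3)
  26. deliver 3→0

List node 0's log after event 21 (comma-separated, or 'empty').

empty

step 1 timeout(0): 0={cand,t=1,log=-}
step 2 deliver 0→3: 3={foll,t=1,log=-}
step 3 deliver 3→0: —
step 4 deliver 0→1: 1={foll,t=1,log=-}
step 5 deliver 1→0: 0={lead,t=1,log=-}
step 6 timeout(2): 2={cand,t=1,log=-}
step 7 deliver 2→3: —
step 8 deliver 3→2: —
step 9 deliver 0→2: —
step 10 crash(1): 1={✗foll,t=1,log=-}
step 11 deliver 3→2: —
step 12 deliver 3→0: —
step 13 recover(1): 1={foll,t=1,log=-}
step 14 timeout(3): 3={cand,t=2,log=-}
step 15 deliver 0→1: —
step 16 crash(2): 2={✗cand,t=1,log=-}
step 17 deliver 2→1: —
step 18 propose(1,'y'): —
step 19 deliver 1→3: —
step 20 deliver 3→1: 1={foll,t=2,log=-}
step 21 deliver 2→3: —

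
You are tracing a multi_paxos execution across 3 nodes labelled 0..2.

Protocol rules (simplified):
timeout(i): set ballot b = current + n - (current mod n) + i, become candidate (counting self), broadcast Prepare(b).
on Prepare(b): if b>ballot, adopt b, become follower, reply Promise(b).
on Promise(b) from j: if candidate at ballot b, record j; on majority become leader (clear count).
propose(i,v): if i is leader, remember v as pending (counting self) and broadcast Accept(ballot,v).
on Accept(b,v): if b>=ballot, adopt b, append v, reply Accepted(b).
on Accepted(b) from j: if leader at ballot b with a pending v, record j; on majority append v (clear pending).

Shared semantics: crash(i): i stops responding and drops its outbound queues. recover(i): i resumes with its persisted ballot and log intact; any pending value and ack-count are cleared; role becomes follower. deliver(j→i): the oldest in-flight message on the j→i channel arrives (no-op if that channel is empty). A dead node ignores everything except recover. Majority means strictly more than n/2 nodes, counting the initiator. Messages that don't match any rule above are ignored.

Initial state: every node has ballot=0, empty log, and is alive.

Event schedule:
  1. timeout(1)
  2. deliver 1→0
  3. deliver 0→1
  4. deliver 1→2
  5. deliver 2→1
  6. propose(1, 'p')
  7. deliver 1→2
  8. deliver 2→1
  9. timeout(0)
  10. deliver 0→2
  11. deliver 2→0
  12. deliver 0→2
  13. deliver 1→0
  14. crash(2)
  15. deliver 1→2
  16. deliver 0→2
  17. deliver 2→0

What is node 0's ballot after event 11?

6

step 1 timeout(1): 1={cand,b=4,log=-}
step 2 deliver 1→0: 0={foll,b=4,log=-}
step 3 deliver 0→1: 1={lead,b=4,log=-}
step 4 deliver 1→2: 2={foll,b=4,log=-}
step 5 deliver 2→1: —
step 6 propose(1,'p'): —
step 7 deliver 1→2: 2={foll,b=4,log=p}
step 8 deliver 2→1: 1={lead,b=4,log=p}
step 9 timeout(0): 0={cand,b=6,log=-}
step 10 deliver 0→2: 2={foll,b=6,log=p}
step 11 deliver 2→0: 0={lead,b=6,log=-}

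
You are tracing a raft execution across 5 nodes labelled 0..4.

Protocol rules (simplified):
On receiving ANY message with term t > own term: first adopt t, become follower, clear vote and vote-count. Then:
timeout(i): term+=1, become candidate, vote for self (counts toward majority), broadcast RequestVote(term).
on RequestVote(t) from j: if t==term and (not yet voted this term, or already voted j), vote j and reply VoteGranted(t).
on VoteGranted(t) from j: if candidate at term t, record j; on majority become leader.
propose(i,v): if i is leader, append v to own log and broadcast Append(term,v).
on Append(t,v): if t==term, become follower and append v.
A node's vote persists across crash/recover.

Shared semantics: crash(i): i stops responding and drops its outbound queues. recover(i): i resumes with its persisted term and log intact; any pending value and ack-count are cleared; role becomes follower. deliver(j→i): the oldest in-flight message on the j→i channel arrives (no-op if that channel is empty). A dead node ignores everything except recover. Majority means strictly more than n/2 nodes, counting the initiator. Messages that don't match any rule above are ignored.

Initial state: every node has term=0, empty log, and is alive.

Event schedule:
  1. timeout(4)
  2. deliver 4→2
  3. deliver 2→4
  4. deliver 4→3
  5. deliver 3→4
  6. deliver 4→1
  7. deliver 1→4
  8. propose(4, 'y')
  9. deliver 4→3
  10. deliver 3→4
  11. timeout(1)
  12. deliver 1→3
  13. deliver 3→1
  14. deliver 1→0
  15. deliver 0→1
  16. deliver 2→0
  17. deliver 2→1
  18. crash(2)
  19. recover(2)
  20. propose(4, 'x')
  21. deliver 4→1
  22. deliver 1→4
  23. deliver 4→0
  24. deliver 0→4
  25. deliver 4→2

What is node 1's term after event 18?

2

1. timeout(4):  <4:cand t1 ->
2. deliver 4→2:  <2:foll t1 ->
3. deliver 2→4:  nop
4. deliver 4→3:  <3:foll t1 ->
5. deliver 3→4:  <4:lead t1 ->
6. deliver 4→1:  <1:foll t1 ->
7. deliver 1→4:  nop
8. propose(4,'y'):  <4:lead t1 y>
9. deliver 4→3:  <3:foll t1 y>
10. deliver 3→4:  nop
11. timeout(1):  <1:cand t2 ->
12. deliver 1→3:  <3:foll t2 y>
13. deliver 3→1:  nop
14. deliver 1→0:  <0:foll t2 ->
15. deliver 0→1:  <1:lead t2 ->
16. deliver 2→0:  nop
17. deliver 2→1:  nop
18. crash(2):  <2:✗foll t1 ->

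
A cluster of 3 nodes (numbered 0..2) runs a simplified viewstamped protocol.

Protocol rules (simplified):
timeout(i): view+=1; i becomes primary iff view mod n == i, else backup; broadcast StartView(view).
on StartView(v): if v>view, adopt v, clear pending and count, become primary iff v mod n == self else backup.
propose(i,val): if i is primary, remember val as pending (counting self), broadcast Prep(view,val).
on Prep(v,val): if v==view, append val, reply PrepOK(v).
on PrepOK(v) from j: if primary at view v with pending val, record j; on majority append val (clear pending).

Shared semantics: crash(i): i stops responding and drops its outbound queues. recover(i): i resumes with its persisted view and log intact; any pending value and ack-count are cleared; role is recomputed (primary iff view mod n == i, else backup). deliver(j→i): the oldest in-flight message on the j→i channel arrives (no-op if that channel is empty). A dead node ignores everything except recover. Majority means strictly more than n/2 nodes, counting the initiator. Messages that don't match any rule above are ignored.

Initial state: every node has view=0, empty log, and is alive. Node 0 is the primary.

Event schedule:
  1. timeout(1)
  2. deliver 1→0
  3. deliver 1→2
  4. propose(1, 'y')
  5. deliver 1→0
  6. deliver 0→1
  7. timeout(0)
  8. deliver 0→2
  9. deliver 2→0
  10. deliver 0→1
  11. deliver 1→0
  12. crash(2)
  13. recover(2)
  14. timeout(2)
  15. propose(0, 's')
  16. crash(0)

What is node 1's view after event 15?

1. timeout(1):  <1:prim v1 ->
2. deliver 1→0:  <0:back v1 ->
3. deliver 1→2:  <2:back v1 ->
4. propose(1,'y'):  nop
5. deliver 1→0:  <0:back v1 y>
6. deliver 0→1:  <1:prim v1 y>
7. timeout(0):  <0:back v2 y>
8. deliver 0→2:  <2:prim v2 ->
9. deliver 2→0:  nop
10. deliver 0→1:  <1:back v2 y>
11. deliver 1→0:  nop
12. crash(2):  <2:✗prim v2 ->
13. recover(2):  <2:prim v2 ->
14. timeout(2):  <2:back v3 ->
15. propose(0,'s'):  nop

2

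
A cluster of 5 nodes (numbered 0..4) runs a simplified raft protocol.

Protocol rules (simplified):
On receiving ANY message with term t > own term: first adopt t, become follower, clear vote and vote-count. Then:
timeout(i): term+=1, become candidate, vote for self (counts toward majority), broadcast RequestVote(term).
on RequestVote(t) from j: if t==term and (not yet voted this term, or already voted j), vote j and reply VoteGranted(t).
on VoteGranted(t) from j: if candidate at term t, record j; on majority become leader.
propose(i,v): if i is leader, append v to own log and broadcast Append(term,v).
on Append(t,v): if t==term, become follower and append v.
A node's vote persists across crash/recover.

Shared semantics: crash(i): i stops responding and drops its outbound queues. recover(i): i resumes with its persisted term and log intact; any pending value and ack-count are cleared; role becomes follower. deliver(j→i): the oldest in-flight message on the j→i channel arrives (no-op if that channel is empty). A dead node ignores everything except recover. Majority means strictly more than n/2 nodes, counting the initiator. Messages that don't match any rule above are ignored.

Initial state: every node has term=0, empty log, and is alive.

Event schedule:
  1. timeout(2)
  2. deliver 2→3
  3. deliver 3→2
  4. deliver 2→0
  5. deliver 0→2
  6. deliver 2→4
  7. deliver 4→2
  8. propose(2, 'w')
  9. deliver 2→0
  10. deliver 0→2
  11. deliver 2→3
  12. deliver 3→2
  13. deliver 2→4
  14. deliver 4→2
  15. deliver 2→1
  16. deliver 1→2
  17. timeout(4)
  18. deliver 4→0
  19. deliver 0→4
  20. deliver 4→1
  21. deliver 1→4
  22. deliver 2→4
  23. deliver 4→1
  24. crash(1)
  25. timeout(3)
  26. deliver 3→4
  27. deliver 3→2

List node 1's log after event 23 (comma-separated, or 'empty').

e1 timeout(2): 2[cand,t=1,-]
e2 deliver 2→3: 3[foll,t=1,-]
e3 deliver 3→2: ·
e4 deliver 2→0: 0[foll,t=1,-]
e5 deliver 0→2: 2[lead,t=1,-]
e6 deliver 2→4: 4[foll,t=1,-]
e7 deliver 4→2: ·
e8 propose(2,'w'): 2[lead,t=1,w]
e9 deliver 2→0: 0[foll,t=1,w]
e10 deliver 0→2: ·
e11 deliver 2→3: 3[foll,t=1,w]
e12 deliver 3→2: ·
e13 deliver 2→4: 4[foll,t=1,w]
e14 deliver 4→2: ·
e15 deliver 2→1: 1[foll,t=1,-]
e16 deliver 1→2: ·
e17 timeout(4): 4[cand,t=2,w]
e18 deliver 4→0: 0[foll,t=2,w]
e19 deliver 0→4: ·
e20 deliver 4→1: 1[foll,t=2,-]
e21 deliver 1→4: 4[lead,t=2,w]
e22 deliver 2→4: ·
e23 deliver 4→1: ·

empty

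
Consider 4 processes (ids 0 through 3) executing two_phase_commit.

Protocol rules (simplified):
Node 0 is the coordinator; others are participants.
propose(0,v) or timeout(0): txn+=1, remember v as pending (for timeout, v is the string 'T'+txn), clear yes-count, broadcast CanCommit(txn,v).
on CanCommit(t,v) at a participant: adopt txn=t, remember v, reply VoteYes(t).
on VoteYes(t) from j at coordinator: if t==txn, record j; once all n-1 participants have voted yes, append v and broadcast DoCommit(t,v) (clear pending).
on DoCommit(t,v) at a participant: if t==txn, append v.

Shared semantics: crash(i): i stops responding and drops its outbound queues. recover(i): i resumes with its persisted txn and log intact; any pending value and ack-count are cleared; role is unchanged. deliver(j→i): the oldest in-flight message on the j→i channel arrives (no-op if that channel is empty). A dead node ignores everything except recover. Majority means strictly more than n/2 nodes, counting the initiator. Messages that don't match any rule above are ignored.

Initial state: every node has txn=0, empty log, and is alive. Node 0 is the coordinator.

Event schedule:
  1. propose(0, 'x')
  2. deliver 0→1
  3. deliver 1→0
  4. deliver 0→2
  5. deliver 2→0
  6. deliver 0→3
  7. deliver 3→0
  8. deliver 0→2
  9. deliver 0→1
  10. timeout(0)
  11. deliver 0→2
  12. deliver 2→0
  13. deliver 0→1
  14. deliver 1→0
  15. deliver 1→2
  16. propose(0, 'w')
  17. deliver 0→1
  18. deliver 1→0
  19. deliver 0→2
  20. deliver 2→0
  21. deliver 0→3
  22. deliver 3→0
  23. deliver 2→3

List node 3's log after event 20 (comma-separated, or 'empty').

e1 propose(0,'x'): 0[coor,t=1,-]
e2 deliver 0→1: 1[part,t=1,-]
e3 deliver 1→0: ·
e4 deliver 0→2: 2[part,t=1,-]
e5 deliver 2→0: ·
e6 deliver 0→3: 3[part,t=1,-]
e7 deliver 3→0: 0[coor,t=1,x]
e8 deliver 0→2: 2[part,t=1,x]
e9 deliver 0→1: 1[part,t=1,x]
e10 timeout(0): 0[coor,t=2,x]
e11 deliver 0→2: 2[part,t=2,x]
e12 deliver 2→0: ·
e13 deliver 0→1: 1[part,t=2,x]
e14 deliver 1→0: ·
e15 deliver 1→2: ·
e16 propose(0,'w'): 0[coor,t=3,x]
e17 deliver 0→1: 1[part,t=3,x]
e18 deliver 1→0: ·
e19 deliver 0→2: 2[part,t=3,x]
e20 deliver 2→0: ·

empty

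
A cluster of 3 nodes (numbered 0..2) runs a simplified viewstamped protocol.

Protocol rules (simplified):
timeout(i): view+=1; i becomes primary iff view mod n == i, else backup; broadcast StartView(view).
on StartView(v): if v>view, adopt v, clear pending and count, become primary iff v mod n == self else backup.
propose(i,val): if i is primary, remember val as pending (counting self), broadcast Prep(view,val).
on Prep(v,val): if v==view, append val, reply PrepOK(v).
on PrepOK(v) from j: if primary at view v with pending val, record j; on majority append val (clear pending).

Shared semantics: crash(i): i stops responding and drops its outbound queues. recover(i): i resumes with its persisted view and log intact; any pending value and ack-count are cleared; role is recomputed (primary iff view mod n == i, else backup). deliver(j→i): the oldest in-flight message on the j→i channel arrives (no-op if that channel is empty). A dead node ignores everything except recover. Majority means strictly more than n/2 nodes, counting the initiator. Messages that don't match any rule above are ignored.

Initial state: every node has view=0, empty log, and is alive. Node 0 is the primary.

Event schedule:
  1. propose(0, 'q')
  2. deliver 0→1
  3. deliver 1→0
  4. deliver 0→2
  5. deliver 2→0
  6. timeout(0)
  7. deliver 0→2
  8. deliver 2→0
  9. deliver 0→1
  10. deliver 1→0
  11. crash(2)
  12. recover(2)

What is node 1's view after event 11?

step 1 propose(0,'q'): —
step 2 deliver 0→1: 1={back,v=0,log=q}
step 3 deliver 1→0: 0={prim,v=0,log=q}
step 4 deliver 0→2: 2={back,v=0,log=q}
step 5 deliver 2→0: —
step 6 timeout(0): 0={back,v=1,log=q}
step 7 deliver 0→2: 2={back,v=1,log=q}
step 8 deliver 2→0: —
step 9 deliver 0→1: 1={prim,v=1,log=q}
step 10 deliver 1→0: —
step 11 crash(2): 2={✗back,v=1,log=q}

1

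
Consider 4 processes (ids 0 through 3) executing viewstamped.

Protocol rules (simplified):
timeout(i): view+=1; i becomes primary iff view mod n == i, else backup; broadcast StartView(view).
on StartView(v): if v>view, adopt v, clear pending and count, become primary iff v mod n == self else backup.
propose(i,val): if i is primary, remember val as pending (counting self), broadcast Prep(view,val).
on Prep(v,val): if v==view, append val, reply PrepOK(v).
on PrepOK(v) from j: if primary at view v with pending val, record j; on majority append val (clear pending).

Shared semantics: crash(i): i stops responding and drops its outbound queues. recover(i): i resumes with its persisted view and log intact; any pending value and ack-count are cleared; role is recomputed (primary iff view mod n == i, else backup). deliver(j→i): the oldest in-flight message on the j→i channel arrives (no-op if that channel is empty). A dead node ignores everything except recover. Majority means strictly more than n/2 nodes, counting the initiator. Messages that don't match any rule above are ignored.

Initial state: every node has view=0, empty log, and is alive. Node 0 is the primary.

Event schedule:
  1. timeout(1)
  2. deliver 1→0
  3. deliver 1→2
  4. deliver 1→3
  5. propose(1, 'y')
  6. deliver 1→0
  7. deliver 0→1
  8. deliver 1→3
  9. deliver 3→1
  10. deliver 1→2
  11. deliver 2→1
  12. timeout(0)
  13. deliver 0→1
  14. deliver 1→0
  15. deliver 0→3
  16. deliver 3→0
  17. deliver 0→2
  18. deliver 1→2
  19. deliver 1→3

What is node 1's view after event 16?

2

[1] timeout(1) → N1(prim v1 [-])
[2] deliver 1→0 → N0(back v1 [-])
[3] deliver 1→2 → N2(back v1 [-])
[4] deliver 1→3 → N3(back v1 [-])
[5] propose(1,'y') → ∅
[6] deliver 1→0 → N0(back v1 [y])
[7] deliver 0→1 → ∅
[8] deliver 1→3 → N3(back v1 [y])
[9] deliver 3→1 → N1(prim v1 [y])
[10] deliver 1→2 → N2(back v1 [y])
[11] deliver 2→1 → ∅
[12] timeout(0) → N0(back v2 [y])
[13] deliver 0→1 → N1(back v2 [y])
[14] deliver 1→0 → ∅
[15] deliver 0→3 → N3(back v2 [y])
[16] deliver 3→0 → ∅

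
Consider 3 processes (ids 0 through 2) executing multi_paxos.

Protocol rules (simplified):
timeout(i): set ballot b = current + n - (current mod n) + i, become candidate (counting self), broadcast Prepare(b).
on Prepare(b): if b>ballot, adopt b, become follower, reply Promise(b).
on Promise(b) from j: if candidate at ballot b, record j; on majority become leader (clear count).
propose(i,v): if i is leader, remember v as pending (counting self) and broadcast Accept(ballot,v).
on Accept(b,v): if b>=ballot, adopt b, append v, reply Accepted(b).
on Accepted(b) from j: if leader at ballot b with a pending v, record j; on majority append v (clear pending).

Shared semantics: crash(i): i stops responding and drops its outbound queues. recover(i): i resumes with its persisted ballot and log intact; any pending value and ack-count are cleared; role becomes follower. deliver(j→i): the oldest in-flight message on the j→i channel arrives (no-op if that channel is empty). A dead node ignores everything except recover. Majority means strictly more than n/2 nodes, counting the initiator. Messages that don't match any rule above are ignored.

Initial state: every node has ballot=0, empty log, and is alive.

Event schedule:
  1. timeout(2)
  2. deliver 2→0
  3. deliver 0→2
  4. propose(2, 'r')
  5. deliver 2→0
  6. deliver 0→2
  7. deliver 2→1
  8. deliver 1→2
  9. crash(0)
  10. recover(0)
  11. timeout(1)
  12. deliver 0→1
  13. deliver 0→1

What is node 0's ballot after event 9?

5

e1 timeout(2): 2[cand,b=5,-]
e2 deliver 2→0: 0[foll,b=5,-]
e3 deliver 0→2: 2[lead,b=5,-]
e4 propose(2,'r'): ·
e5 deliver 2→0: 0[foll,b=5,r]
e6 deliver 0→2: 2[lead,b=5,r]
e7 deliver 2→1: 1[foll,b=5,-]
e8 deliver 1→2: ·
e9 crash(0): 0[✗foll,b=5,r]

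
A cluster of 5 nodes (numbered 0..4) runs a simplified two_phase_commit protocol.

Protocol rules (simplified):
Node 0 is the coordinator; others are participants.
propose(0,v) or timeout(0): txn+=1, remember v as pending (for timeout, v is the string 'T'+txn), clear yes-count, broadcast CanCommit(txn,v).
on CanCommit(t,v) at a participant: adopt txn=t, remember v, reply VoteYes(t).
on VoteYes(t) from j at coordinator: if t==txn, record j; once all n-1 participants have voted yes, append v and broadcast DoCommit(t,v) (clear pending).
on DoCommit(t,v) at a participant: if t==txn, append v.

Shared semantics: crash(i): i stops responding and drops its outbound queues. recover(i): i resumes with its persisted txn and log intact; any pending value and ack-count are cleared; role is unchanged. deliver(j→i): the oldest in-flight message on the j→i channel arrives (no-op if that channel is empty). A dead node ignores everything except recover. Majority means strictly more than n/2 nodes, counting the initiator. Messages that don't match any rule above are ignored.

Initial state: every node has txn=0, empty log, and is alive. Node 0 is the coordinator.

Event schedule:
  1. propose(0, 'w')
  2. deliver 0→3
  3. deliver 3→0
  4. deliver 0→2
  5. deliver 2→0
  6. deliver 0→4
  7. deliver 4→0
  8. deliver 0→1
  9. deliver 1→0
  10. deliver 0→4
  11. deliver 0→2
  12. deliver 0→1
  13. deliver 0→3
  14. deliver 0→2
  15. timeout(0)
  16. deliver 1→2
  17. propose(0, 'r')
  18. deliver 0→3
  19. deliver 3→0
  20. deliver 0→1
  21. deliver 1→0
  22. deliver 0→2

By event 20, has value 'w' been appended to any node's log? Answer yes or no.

yes

[1] propose(0,'w') → N0(coor t1 [-])
[2] deliver 0→3 → N3(part t1 [-])
[3] deliver 3→0 → ∅
[4] deliver 0→2 → N2(part t1 [-])
[5] deliver 2→0 → ∅
[6] deliver 0→4 → N4(part t1 [-])
[7] deliver 4→0 → ∅
[8] deliver 0→1 → N1(part t1 [-])
[9] deliver 1→0 → N0(coor t1 [w])
[10] deliver 0→4 → N4(part t1 [w])
[11] deliver 0→2 → N2(part t1 [w])
[12] deliver 0→1 → N1(part t1 [w])
[13] deliver 0→3 → N3(part t1 [w])
[14] deliver 0→2 → ∅
[15] timeout(0) → N0(coor t2 [w])
[16] deliver 1→2 → ∅
[17] propose(0,'r') → N0(coor t3 [w])
[18] deliver 0→3 → N3(part t2 [w])
[19] deliver 3→0 → ∅
[20] deliver 0→1 → N1(part t2 [w])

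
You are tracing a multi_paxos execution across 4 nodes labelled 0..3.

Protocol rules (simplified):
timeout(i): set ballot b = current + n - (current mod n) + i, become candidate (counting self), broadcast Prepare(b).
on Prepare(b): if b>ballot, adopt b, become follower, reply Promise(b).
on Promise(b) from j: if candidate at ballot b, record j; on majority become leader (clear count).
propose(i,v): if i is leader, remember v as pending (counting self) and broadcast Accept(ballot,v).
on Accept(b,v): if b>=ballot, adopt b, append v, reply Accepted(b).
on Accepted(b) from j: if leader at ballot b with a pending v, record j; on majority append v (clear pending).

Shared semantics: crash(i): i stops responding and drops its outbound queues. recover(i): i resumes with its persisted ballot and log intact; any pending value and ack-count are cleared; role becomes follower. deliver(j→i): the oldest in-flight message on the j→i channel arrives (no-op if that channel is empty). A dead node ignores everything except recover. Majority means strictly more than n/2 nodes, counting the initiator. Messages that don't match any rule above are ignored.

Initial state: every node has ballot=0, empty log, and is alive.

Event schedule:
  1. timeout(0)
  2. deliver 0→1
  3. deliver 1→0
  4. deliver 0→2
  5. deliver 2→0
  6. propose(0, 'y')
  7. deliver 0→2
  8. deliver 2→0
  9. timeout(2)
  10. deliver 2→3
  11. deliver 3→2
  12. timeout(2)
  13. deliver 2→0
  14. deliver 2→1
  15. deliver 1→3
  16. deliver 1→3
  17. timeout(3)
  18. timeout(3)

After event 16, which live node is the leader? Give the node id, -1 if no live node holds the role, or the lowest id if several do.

e1 timeout(0): 0[cand,b=4,-]
e2 deliver 0→1: 1[foll,b=4,-]
e3 deliver 1→0: ·
e4 deliver 0→2: 2[foll,b=4,-]
e5 deliver 2→0: 0[lead,b=4,-]
e6 propose(0,'y'): ·
e7 deliver 0→2: 2[foll,b=4,y]
e8 deliver 2→0: ·
e9 timeout(2): 2[cand,b=10,y]
e10 deliver 2→3: 3[foll,b=10,-]
e11 deliver 3→2: ·
e12 timeout(2): 2[cand,b=14,y]
e13 deliver 2→0: 0[foll,b=10,-]
e14 deliver 2→1: 1[foll,b=10,-]
e15 deliver 1→3: ·
e16 deliver 1→3: ·

-1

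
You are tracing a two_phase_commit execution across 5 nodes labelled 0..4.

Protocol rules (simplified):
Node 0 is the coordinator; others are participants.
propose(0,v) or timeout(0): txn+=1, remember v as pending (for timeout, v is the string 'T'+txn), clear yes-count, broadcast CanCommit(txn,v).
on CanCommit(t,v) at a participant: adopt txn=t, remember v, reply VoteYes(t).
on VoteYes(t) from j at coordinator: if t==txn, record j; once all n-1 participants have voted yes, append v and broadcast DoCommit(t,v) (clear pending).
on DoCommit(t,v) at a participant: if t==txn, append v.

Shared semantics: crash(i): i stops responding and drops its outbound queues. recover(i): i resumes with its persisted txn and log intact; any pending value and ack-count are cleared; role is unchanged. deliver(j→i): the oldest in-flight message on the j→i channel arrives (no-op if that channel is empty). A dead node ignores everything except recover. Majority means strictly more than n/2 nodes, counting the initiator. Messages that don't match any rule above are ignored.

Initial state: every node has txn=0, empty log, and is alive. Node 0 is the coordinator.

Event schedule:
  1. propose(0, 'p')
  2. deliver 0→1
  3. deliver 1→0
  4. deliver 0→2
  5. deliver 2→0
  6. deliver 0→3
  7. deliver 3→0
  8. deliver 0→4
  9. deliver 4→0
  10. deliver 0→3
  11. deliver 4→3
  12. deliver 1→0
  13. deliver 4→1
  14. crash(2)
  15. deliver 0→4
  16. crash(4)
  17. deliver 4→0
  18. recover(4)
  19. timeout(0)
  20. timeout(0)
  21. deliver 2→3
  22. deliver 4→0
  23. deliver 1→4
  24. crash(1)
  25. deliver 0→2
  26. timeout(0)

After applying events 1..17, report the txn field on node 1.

e1 propose(0,'p'): 0[coor,t=1,-]
e2 deliver 0→1: 1[part,t=1,-]
e3 deliver 1→0: ·
e4 deliver 0→2: 2[part,t=1,-]
e5 deliver 2→0: ·
e6 deliver 0→3: 3[part,t=1,-]
e7 deliver 3→0: ·
e8 deliver 0→4: 4[part,t=1,-]
e9 deliver 4→0: 0[coor,t=1,p]
e10 deliver 0→3: 3[part,t=1,p]
e11 deliver 4→3: ·
e12 deliver 1→0: ·
e13 deliver 4→1: ·
e14 crash(2): 2[✗part,t=1,-]
e15 deliver 0→4: 4[part,t=1,p]
e16 crash(4): 4[✗part,t=1,p]
e17 deliver 4→0: ·

1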